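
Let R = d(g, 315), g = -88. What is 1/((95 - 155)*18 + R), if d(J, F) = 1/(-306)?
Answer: -306/330481 ≈ -0.00092592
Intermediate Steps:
d(J, F) = -1/306
R = -1/306 ≈ -0.0032680
1/((95 - 155)*18 + R) = 1/((95 - 155)*18 - 1/306) = 1/(-60*18 - 1/306) = 1/(-1080 - 1/306) = 1/(-330481/306) = -306/330481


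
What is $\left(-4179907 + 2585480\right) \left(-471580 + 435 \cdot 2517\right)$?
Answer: $-993830265505$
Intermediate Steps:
$\left(-4179907 + 2585480\right) \left(-471580 + 435 \cdot 2517\right) = - 1594427 \left(-471580 + 1094895\right) = \left(-1594427\right) 623315 = -993830265505$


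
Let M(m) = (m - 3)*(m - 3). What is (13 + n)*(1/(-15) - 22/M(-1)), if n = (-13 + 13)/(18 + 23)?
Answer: -2249/120 ≈ -18.742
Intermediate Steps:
M(m) = (-3 + m)² (M(m) = (-3 + m)*(-3 + m) = (-3 + m)²)
n = 0 (n = 0/41 = 0*(1/41) = 0)
(13 + n)*(1/(-15) - 22/M(-1)) = (13 + 0)*(1/(-15) - 22/(-3 - 1)²) = 13*(1*(-1/15) - 22/((-4)²)) = 13*(-1/15 - 22/16) = 13*(-1/15 - 22*1/16) = 13*(-1/15 - 11/8) = 13*(-173/120) = -2249/120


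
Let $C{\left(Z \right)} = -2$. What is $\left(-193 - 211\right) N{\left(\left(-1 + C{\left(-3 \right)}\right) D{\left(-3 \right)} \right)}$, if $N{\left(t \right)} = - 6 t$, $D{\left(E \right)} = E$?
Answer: $21816$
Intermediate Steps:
$\left(-193 - 211\right) N{\left(\left(-1 + C{\left(-3 \right)}\right) D{\left(-3 \right)} \right)} = \left(-193 - 211\right) \left(- 6 \left(-1 - 2\right) \left(-3\right)\right) = - 404 \left(- 6 \left(\left(-3\right) \left(-3\right)\right)\right) = - 404 \left(\left(-6\right) 9\right) = \left(-404\right) \left(-54\right) = 21816$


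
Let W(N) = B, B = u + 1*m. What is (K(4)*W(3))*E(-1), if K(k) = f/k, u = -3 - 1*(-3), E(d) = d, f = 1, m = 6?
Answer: -3/2 ≈ -1.5000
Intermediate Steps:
u = 0 (u = -3 + 3 = 0)
K(k) = 1/k
B = 6 (B = 0 + 1*6 = 0 + 6 = 6)
W(N) = 6
(K(4)*W(3))*E(-1) = (6/4)*(-1) = ((¼)*6)*(-1) = (3/2)*(-1) = -3/2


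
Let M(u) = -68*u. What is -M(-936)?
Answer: -63648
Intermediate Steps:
M(u) = -68*u
-M(-936) = -(-68)*(-936) = -1*63648 = -63648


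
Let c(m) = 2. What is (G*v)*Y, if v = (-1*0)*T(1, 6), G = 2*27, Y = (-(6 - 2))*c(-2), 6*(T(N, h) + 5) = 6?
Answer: 0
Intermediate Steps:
T(N, h) = -4 (T(N, h) = -5 + (⅙)*6 = -5 + 1 = -4)
Y = -8 (Y = -(6 - 2)*2 = -1*4*2 = -4*2 = -8)
G = 54
v = 0 (v = -1*0*(-4) = 0*(-4) = 0)
(G*v)*Y = (54*0)*(-8) = 0*(-8) = 0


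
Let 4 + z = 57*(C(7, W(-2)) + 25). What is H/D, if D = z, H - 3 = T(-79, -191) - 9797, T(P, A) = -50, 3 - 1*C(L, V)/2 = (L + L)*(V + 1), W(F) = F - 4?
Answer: -9844/9743 ≈ -1.0104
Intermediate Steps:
W(F) = -4 + F
C(L, V) = 6 - 4*L*(1 + V) (C(L, V) = 6 - 2*(L + L)*(V + 1) = 6 - 2*2*L*(1 + V) = 6 - 4*L*(1 + V))
H = -9844 (H = 3 + (-50 - 9797) = 3 - 9847 = -9844)
z = 9743 (z = -4 + 57*((6 - 4*7 - 4*7*(-4 - 2)) + 25) = -4 + 57*((6 - 28 - 4*7*(-6)) + 25) = -4 + 57*((6 - 28 + 168) + 25) = -4 + 57*(146 + 25) = -4 + 57*171 = -4 + 9747 = 9743)
D = 9743
H/D = -9844/9743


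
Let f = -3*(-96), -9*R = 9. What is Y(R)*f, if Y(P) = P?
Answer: -288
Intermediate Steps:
R = -1 (R = -⅑*9 = -1)
f = 288
Y(R)*f = -1*288 = -288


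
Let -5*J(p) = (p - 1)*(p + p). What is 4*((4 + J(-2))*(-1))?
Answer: -32/5 ≈ -6.4000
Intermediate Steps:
J(p) = -2*p*(-1 + p)/5 (J(p) = -(p - 1)*(p + p)/5 = -(-1 + p)*2*p/5 = -2*p*(-1 + p)/5)
4*((4 + J(-2))*(-1)) = 4*((4 + (2/5)*(-2)*(1 - 1*(-2)))*(-1)) = 4*((4 + (2/5)*(-2)*(1 + 2))*(-1)) = 4*((4 + (2/5)*(-2)*3)*(-1)) = 4*((4 - 12/5)*(-1)) = 4*((8/5)*(-1)) = 4*(-8/5) = -32/5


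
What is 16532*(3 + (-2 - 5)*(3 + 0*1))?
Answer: -297576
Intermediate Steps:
16532*(3 + (-2 - 5)*(3 + 0*1)) = 16532*(3 - 7*(3 + 0)) = 16532*(3 - 7*3) = 16532*(3 - 21) = 16532*(-18) = -297576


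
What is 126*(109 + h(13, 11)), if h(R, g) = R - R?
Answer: 13734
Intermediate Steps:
h(R, g) = 0
126*(109 + h(13, 11)) = 126*(109 + 0) = 126*109 = 13734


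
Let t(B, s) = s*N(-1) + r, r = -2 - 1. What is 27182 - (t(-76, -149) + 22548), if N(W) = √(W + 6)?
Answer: 4637 + 149*√5 ≈ 4970.2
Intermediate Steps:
r = -3
N(W) = √(6 + W)
t(B, s) = -3 + s*√5 (t(B, s) = s*√(6 - 1) - 3 = s*√5 - 3 = -3 + s*√5)
27182 - (t(-76, -149) + 22548) = 27182 - ((-3 - 149*√5) + 22548) = 27182 - (22545 - 149*√5) = 27182 + (-22545 + 149*√5) = 4637 + 149*√5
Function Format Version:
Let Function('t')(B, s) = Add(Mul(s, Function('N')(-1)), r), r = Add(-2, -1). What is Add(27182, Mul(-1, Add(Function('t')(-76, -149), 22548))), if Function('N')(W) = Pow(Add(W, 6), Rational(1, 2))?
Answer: Add(4637, Mul(149, Pow(5, Rational(1, 2)))) ≈ 4970.2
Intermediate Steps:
r = -3
Function('N')(W) = Pow(Add(6, W), Rational(1, 2))
Function('t')(B, s) = Add(-3, Mul(s, Pow(5, Rational(1, 2)))) (Function('t')(B, s) = Add(Mul(s, Pow(Add(6, -1), Rational(1, 2))), -3) = Add(Mul(s, Pow(5, Rational(1, 2))), -3) = Add(-3, Mul(s, Pow(5, Rational(1, 2)))))
Add(27182, Mul(-1, Add(Function('t')(-76, -149), 22548))) = Add(27182, Mul(-1, Add(Add(-3, Mul(-149, Pow(5, Rational(1, 2)))), 22548))) = Add(27182, Mul(-1, Add(22545, Mul(-149, Pow(5, Rational(1, 2)))))) = Add(27182, Add(-22545, Mul(149, Pow(5, Rational(1, 2))))) = Add(4637, Mul(149, Pow(5, Rational(1, 2))))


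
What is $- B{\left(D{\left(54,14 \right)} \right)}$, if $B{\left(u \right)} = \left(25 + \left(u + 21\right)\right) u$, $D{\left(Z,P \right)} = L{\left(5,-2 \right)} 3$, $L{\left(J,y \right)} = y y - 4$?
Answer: $0$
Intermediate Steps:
$L{\left(J,y \right)} = -4 + y^{2}$ ($L{\left(J,y \right)} = y^{2} - 4 = -4 + y^{2}$)
$D{\left(Z,P \right)} = 0$ ($D{\left(Z,P \right)} = \left(-4 + \left(-2\right)^{2}\right) 3 = \left(-4 + 4\right) 3 = 0 \cdot 3 = 0$)
$B{\left(u \right)} = u \left(46 + u\right)$ ($B{\left(u \right)} = \left(25 + \left(21 + u\right)\right) u = \left(46 + u\right) u = u \left(46 + u\right)$)
$- B{\left(D{\left(54,14 \right)} \right)} = - 0 \left(46 + 0\right) = - 0 \cdot 46 = \left(-1\right) 0 = 0$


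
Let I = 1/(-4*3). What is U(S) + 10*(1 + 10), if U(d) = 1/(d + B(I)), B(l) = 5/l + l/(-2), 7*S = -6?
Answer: 1123702/10217 ≈ 109.98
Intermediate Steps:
S = -6/7 (S = (⅐)*(-6) = -6/7 ≈ -0.85714)
I = -1/12 (I = 1/(-12) = -1/12 ≈ -0.083333)
B(l) = 5/l - l/2 (B(l) = 5/l + l*(-½) = 5/l - l/2)
U(d) = 1/(-1439/24 + d) (U(d) = 1/(d + (5/(-1/12) - ½*(-1/12))) = 1/(d + (5*(-12) + 1/24)) = 1/(d + (-60 + 1/24)) = 1/(d - 1439/24) = 1/(-1439/24 + d))
U(S) + 10*(1 + 10) = 24/(-1439 + 24*(-6/7)) + 10*(1 + 10) = 24/(-1439 - 144/7) + 10*11 = 24/(-10217/7) + 110 = 24*(-7/10217) + 110 = -168/10217 + 110 = 1123702/10217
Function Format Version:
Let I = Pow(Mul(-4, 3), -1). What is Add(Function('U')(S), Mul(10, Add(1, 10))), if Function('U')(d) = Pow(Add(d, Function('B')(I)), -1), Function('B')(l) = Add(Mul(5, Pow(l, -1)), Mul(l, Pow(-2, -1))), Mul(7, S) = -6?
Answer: Rational(1123702, 10217) ≈ 109.98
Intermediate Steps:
S = Rational(-6, 7) (S = Mul(Rational(1, 7), -6) = Rational(-6, 7) ≈ -0.85714)
I = Rational(-1, 12) (I = Pow(-12, -1) = Rational(-1, 12) ≈ -0.083333)
Function('B')(l) = Add(Mul(5, Pow(l, -1)), Mul(Rational(-1, 2), l)) (Function('B')(l) = Add(Mul(5, Pow(l, -1)), Mul(l, Rational(-1, 2))) = Add(Mul(5, Pow(l, -1)), Mul(Rational(-1, 2), l)))
Function('U')(d) = Pow(Add(Rational(-1439, 24), d), -1) (Function('U')(d) = Pow(Add(d, Add(Mul(5, Pow(Rational(-1, 12), -1)), Mul(Rational(-1, 2), Rational(-1, 12)))), -1) = Pow(Add(d, Add(Mul(5, -12), Rational(1, 24))), -1) = Pow(Add(d, Add(-60, Rational(1, 24))), -1) = Pow(Add(d, Rational(-1439, 24)), -1) = Pow(Add(Rational(-1439, 24), d), -1))
Add(Function('U')(S), Mul(10, Add(1, 10))) = Add(Mul(24, Pow(Add(-1439, Mul(24, Rational(-6, 7))), -1)), Mul(10, Add(1, 10))) = Add(Mul(24, Pow(Add(-1439, Rational(-144, 7)), -1)), Mul(10, 11)) = Add(Mul(24, Pow(Rational(-10217, 7), -1)), 110) = Add(Mul(24, Rational(-7, 10217)), 110) = Add(Rational(-168, 10217), 110) = Rational(1123702, 10217)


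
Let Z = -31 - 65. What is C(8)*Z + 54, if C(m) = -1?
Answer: 150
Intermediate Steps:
Z = -96
C(8)*Z + 54 = -1*(-96) + 54 = 96 + 54 = 150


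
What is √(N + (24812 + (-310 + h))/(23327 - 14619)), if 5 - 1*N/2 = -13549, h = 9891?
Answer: √513969795689/4354 ≈ 164.66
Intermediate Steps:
N = 27108 (N = 10 - 2*(-13549) = 10 + 27098 = 27108)
√(N + (24812 + (-310 + h))/(23327 - 14619)) = √(27108 + (24812 + (-310 + 9891))/(23327 - 14619)) = √(27108 + (24812 + 9581)/8708) = √(27108 + 34393*(1/8708)) = √(27108 + 34393/8708) = √(236090857/8708) = √513969795689/4354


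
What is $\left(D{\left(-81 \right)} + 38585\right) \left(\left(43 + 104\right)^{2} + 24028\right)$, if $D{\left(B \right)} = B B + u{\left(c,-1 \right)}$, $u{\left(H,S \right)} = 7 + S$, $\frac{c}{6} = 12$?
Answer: $2060601824$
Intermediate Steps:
$c = 72$ ($c = 6 \cdot 12 = 72$)
$D{\left(B \right)} = 6 + B^{2}$ ($D{\left(B \right)} = B B + \left(7 - 1\right) = B^{2} + 6 = 6 + B^{2}$)
$\left(D{\left(-81 \right)} + 38585\right) \left(\left(43 + 104\right)^{2} + 24028\right) = \left(\left(6 + \left(-81\right)^{2}\right) + 38585\right) \left(\left(43 + 104\right)^{2} + 24028\right) = \left(\left(6 + 6561\right) + 38585\right) \left(147^{2} + 24028\right) = \left(6567 + 38585\right) \left(21609 + 24028\right) = 45152 \cdot 45637 = 2060601824$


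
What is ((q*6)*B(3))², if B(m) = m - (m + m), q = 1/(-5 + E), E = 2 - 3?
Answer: 9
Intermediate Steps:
E = -1
q = -⅙ (q = 1/(-5 - 1) = 1/(-6) = -⅙ ≈ -0.16667)
B(m) = -m (B(m) = m - 2*m = -m)
((q*6)*B(3))² = ((-⅙*6)*(-1*3))² = (-1*(-3))² = 3² = 9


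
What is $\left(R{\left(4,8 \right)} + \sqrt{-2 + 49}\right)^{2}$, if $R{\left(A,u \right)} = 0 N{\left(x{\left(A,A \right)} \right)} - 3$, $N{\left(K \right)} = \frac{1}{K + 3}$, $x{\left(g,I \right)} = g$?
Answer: $\left(3 - \sqrt{47}\right)^{2} \approx 14.866$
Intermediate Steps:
$N{\left(K \right)} = \frac{1}{3 + K}$
$R{\left(A,u \right)} = -3$ ($R{\left(A,u \right)} = \frac{0}{3 + A} - 3 = 0 - 3 = -3$)
$\left(R{\left(4,8 \right)} + \sqrt{-2 + 49}\right)^{2} = \left(-3 + \sqrt{-2 + 49}\right)^{2} = \left(-3 + \sqrt{47}\right)^{2}$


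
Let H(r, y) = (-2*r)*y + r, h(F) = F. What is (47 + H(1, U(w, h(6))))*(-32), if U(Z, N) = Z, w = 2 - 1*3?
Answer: -1600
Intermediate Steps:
w = -1 (w = 2 - 3 = -1)
H(r, y) = r - 2*r*y (H(r, y) = -2*r*y + r = r - 2*r*y)
(47 + H(1, U(w, h(6))))*(-32) = (47 + 1*(1 - 2*(-1)))*(-32) = (47 + 1*(1 + 2))*(-32) = (47 + 1*3)*(-32) = (47 + 3)*(-32) = 50*(-32) = -1600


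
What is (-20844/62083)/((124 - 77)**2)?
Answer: -20844/137141347 ≈ -0.00015199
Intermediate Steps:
(-20844/62083)/((124 - 77)**2) = (-20844*1/62083)/(47**2) = -20844/62083/2209 = -20844/62083*1/2209 = -20844/137141347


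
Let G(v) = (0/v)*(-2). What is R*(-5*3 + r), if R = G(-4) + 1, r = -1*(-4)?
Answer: -11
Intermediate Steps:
G(v) = 0 (G(v) = 0*(-2) = 0)
r = 4
R = 1 (R = 0 + 1 = 1)
R*(-5*3 + r) = 1*(-5*3 + 4) = 1*(-15 + 4) = 1*(-11) = -11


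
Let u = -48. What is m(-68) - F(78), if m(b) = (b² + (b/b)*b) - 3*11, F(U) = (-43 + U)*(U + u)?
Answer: 3473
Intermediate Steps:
F(U) = (-48 + U)*(-43 + U) (F(U) = (-43 + U)*(U - 48) = (-43 + U)*(-48 + U) = (-48 + U)*(-43 + U))
m(b) = -33 + b + b² (m(b) = (b² + 1*b) - 33 = (b² + b) - 33 = (b + b²) - 33 = -33 + b + b²)
m(-68) - F(78) = (-33 - 68 + (-68)²) - (2064 + 78² - 91*78) = (-33 - 68 + 4624) - (2064 + 6084 - 7098) = 4523 - 1*1050 = 4523 - 1050 = 3473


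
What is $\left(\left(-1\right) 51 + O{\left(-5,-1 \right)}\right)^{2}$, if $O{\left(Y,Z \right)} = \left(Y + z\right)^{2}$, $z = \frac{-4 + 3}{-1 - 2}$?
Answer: $\frac{69169}{81} \approx 853.94$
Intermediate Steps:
$z = \frac{1}{3}$ ($z = - \frac{1}{-3} = \left(-1\right) \left(- \frac{1}{3}\right) = \frac{1}{3} \approx 0.33333$)
$O{\left(Y,Z \right)} = \left(\frac{1}{3} + Y\right)^{2}$ ($O{\left(Y,Z \right)} = \left(Y + \frac{1}{3}\right)^{2} = \left(\frac{1}{3} + Y\right)^{2}$)
$\left(\left(-1\right) 51 + O{\left(-5,-1 \right)}\right)^{2} = \left(\left(-1\right) 51 + \frac{\left(1 + 3 \left(-5\right)\right)^{2}}{9}\right)^{2} = \left(-51 + \frac{\left(1 - 15\right)^{2}}{9}\right)^{2} = \left(-51 + \frac{\left(-14\right)^{2}}{9}\right)^{2} = \left(-51 + \frac{1}{9} \cdot 196\right)^{2} = \left(-51 + \frac{196}{9}\right)^{2} = \left(- \frac{263}{9}\right)^{2} = \frac{69169}{81}$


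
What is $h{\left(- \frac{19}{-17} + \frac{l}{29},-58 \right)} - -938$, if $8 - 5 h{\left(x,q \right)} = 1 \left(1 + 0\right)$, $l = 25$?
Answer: $\frac{4697}{5} \approx 939.4$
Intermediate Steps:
$h{\left(x,q \right)} = \frac{7}{5}$ ($h{\left(x,q \right)} = \frac{8}{5} - \frac{1 \left(1 + 0\right)}{5} = \frac{8}{5} - \frac{1 \cdot 1}{5} = \frac{8}{5} - \frac{1}{5} = \frac{7}{5}$)
$h{\left(- \frac{19}{-17} + \frac{l}{29},-58 \right)} - -938 = \frac{7}{5} - -938 = \frac{7}{5} + 938 = \frac{4697}{5}$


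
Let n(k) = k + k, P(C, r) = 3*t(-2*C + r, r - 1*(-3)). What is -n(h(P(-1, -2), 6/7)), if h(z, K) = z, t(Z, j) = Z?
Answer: 0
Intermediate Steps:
P(C, r) = -6*C + 3*r (P(C, r) = 3*(-2*C + r) = 3*(r - 2*C) = -6*C + 3*r)
n(k) = 2*k
-n(h(P(-1, -2), 6/7)) = -2*(-6*(-1) + 3*(-2)) = -2*(6 - 6) = -2*0 = -1*0 = 0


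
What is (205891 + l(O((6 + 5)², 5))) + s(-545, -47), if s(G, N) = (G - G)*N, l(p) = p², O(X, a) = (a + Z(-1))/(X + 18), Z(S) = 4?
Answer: 3978020092/19321 ≈ 2.0589e+5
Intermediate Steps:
O(X, a) = (4 + a)/(18 + X) (O(X, a) = (a + 4)/(X + 18) = (4 + a)/(18 + X))
s(G, N) = 0 (s(G, N) = 0*N = 0)
(205891 + l(O((6 + 5)², 5))) + s(-545, -47) = (205891 + ((4 + 5)/(18 + (6 + 5)²))²) + 0 = (205891 + (9/(18 + 11²))²) + 0 = (205891 + (9/(18 + 121))²) + 0 = (205891 + (9/139)²) + 0 = (205891 + 81/19321) + 0 = 3978020092/19321 + 0 = 3978020092/19321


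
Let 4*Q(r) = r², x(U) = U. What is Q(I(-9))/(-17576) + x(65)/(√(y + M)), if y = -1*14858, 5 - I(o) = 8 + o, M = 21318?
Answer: -9/17576 + 13*√1615/646 ≈ 0.80821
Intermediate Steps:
I(o) = -3 - o (I(o) = 5 - (8 + o) = 5 + (-8 - o) = -3 - o)
y = -14858
Q(r) = r²/4
Q(I(-9))/(-17576) + x(65)/(√(y + M)) = ((-3 - 1*(-9))²/4)/(-17576) + 65/(√(-14858 + 21318)) = ((-3 + 9)²/4)*(-1/17576) + 65/(√6460) = ((¼)*6²)*(-1/17576) + 65/((2*√1615)) = ((¼)*36)*(-1/17576) + 65*(√1615/3230) = 9*(-1/17576) + 13*√1615/646 = -9/17576 + 13*√1615/646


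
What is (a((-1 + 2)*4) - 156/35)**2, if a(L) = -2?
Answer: 51076/1225 ≈ 41.695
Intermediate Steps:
(a((-1 + 2)*4) - 156/35)**2 = (-2 - 156/35)**2 = (-226/35)**2 = 51076/1225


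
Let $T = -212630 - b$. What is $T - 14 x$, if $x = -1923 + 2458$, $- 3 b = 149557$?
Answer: $- \frac{510803}{3} \approx -1.7027 \cdot 10^{5}$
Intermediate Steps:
$b = - \frac{149557}{3}$ ($b = \left(- \frac{1}{3}\right) 149557 = - \frac{149557}{3} \approx -49852.0$)
$T = - \frac{488333}{3}$ ($T = -212630 - - \frac{149557}{3} = -212630 + \frac{149557}{3} = - \frac{488333}{3} \approx -1.6278 \cdot 10^{5}$)
$x = 535$
$T - 14 x = - \frac{488333}{3} - 7490 = - \frac{510803}{3}$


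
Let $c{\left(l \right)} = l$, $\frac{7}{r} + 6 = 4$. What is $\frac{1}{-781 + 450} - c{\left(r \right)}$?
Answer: $\frac{2315}{662} \approx 3.497$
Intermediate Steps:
$r = - \frac{7}{2}$ ($r = \frac{7}{-6 + 4} = \frac{7}{-2} = 7 \left(- \frac{1}{2}\right) = - \frac{7}{2} \approx -3.5$)
$\frac{1}{-781 + 450} - c{\left(r \right)} = \frac{1}{-781 + 450} - - \frac{7}{2} = \frac{1}{-331} + \frac{7}{2} = - \frac{1}{331} + \frac{7}{2} = \frac{2315}{662}$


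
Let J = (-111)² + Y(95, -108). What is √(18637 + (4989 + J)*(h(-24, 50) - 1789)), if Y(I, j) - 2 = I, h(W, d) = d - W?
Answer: 8*I*√466162 ≈ 5462.1*I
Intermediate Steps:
Y(I, j) = 2 + I
J = 12418 (J = (-111)² + (2 + 95) = 12321 + 97 = 12418)
√(18637 + (4989 + J)*(h(-24, 50) - 1789)) = √(18637 + (4989 + 12418)*((50 - 1*(-24)) - 1789)) = √(18637 + 17407*((50 + 24) - 1789)) = √(18637 + 17407*(74 - 1789)) = √(18637 + 17407*(-1715)) = √(18637 - 29853005) = √(-29834368) = 8*I*√466162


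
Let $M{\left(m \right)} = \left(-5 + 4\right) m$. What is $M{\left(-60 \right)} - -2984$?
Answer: $3044$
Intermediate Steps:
$M{\left(m \right)} = - m$
$M{\left(-60 \right)} - -2984 = \left(-1\right) \left(-60\right) - -2984 = 60 + 2984 = 3044$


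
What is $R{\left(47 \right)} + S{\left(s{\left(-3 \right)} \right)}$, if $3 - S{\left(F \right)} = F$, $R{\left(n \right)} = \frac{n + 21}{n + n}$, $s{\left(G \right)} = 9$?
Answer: $- \frac{248}{47} \approx -5.2766$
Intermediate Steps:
$R{\left(n \right)} = \frac{21 + n}{2 n}$
$S{\left(F \right)} = 3 - F$
$R{\left(47 \right)} + S{\left(s{\left(-3 \right)} \right)} = \frac{21 + 47}{2 \cdot 47} + \left(3 - 9\right) = \frac{1}{2} \cdot \frac{1}{47} \cdot 68 + \left(3 - 9\right) = \frac{34}{47} - 6 = - \frac{248}{47}$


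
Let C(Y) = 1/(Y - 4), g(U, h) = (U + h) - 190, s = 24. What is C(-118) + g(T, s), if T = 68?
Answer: -11957/122 ≈ -98.008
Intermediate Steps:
g(U, h) = -190 + U + h
C(Y) = 1/(-4 + Y)
C(-118) + g(T, s) = 1/(-4 - 118) + (-190 + 68 + 24) = 1/(-122) - 98 = -1/122 - 98 = -11957/122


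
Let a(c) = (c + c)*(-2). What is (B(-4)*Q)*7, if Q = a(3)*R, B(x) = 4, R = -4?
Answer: 1344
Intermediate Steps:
a(c) = -4*c (a(c) = (2*c)*(-2) = -4*c)
Q = 48 (Q = -4*3*(-4) = -12*(-4) = 48)
(B(-4)*Q)*7 = (4*48)*7 = 192*7 = 1344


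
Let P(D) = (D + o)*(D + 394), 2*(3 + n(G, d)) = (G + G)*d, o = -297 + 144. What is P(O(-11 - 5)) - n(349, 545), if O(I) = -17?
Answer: -254292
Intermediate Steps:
o = -153
n(G, d) = -3 + G*d (n(G, d) = -3 + ((G + G)*d)/2 = -3 + ((2*G)*d)/2 = -3 + (2*G*d)/2 = -3 + G*d)
P(D) = (-153 + D)*(394 + D) (P(D) = (D - 153)*(D + 394) = (-153 + D)*(394 + D))
P(O(-11 - 5)) - n(349, 545) = (-60282 + (-17)**2 + 241*(-17)) - (-3 + 349*545) = (-60282 + 289 - 4097) - (-3 + 190205) = -64090 - 1*190202 = -64090 - 190202 = -254292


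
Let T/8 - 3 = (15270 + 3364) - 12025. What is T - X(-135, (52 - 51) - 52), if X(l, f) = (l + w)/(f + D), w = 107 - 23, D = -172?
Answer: 11795757/223 ≈ 52896.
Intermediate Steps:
w = 84
X(l, f) = (84 + l)/(-172 + f) (X(l, f) = (l + 84)/(f - 172) = (84 + l)/(-172 + f))
T = 52896 (T = 24 + 8*((15270 + 3364) - 12025) = 24 + 8*(18634 - 12025) = 24 + 8*6609 = 24 + 52872 = 52896)
T - X(-135, (52 - 51) - 52) = 52896 - (84 - 135)/(-172 + ((52 - 51) - 52)) = 52896 - (-51)/(-172 + (1 - 52)) = 52896 - (-51)/(-172 - 51) = 52896 - (-51)/(-223) = 52896 - (-1)*(-51)/223 = 52896 - 1*51/223 = 52896 - 51/223 = 11795757/223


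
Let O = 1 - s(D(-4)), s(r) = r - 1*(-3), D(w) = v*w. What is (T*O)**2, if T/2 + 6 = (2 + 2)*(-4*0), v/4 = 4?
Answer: 553536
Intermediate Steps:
v = 16 (v = 4*4 = 16)
D(w) = 16*w
s(r) = 3 + r (s(r) = r + 3 = 3 + r)
T = -12 (T = -12 + 2*((2 + 2)*(-4*0)) = -12 + 2*(4*0) = -12 + 2*0 = -12 + 0 = -12)
O = 62 (O = 1 - (3 + 16*(-4)) = 1 - (3 - 64) = 1 - 1*(-61) = 1 + 61 = 62)
(T*O)**2 = (-12*62)**2 = (-744)**2 = 553536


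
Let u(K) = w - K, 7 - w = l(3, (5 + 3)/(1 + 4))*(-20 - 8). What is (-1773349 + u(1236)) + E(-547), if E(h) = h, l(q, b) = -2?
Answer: -1775181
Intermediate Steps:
w = -49 (w = 7 - (-2)*(-20 - 8) = 7 - (-2)*(-28) = 7 - 1*56 = 7 - 56 = -49)
u(K) = -49 - K
(-1773349 + u(1236)) + E(-547) = (-1773349 + (-49 - 1*1236)) - 547 = (-1773349 + (-49 - 1236)) - 547 = (-1773349 - 1285) - 547 = -1774634 - 547 = -1775181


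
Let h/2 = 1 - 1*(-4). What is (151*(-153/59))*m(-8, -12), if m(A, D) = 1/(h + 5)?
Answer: -7701/295 ≈ -26.105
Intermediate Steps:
h = 10 (h = 2*(1 - 1*(-4)) = 2*(1 + 4) = 2*5 = 10)
m(A, D) = 1/15 (m(A, D) = 1/(10 + 5) = 1/15)
(151*(-153/59))*m(-8, -12) = (151*(-153/59))*(1/15) = -23103/59*1/15 = -7701/295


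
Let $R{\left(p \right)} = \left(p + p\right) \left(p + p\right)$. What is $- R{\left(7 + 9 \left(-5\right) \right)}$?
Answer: $-5776$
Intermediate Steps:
$R{\left(p \right)} = 4 p^{2}$ ($R{\left(p \right)} = 2 p 2 p = 4 p^{2}$)
$- R{\left(7 + 9 \left(-5\right) \right)} = - 4 \left(7 + 9 \left(-5\right)\right)^{2} = - 4 \left(7 - 45\right)^{2} = - 4 \left(-38\right)^{2} = - 4 \cdot 1444 = \left(-1\right) 5776 = -5776$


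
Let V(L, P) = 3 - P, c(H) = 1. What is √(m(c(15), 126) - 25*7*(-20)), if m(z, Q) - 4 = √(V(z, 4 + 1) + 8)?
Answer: √(3504 + √6) ≈ 59.215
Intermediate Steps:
m(z, Q) = 4 + √6 (m(z, Q) = 4 + √((3 - (4 + 1)) + 8) = 4 + √((3 - 1*5) + 8) = 4 + √((3 - 5) + 8) = 4 + √(-2 + 8) = 4 + √6)
√(m(c(15), 126) - 25*7*(-20)) = √((4 + √6) - 25*7*(-20)) = √((4 + √6) - 175*(-20)) = √((4 + √6) + 3500) = √(3504 + √6)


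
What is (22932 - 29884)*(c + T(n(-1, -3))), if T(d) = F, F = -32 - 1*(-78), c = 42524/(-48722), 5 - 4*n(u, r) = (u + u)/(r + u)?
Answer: -7642639488/24361 ≈ -3.1372e+5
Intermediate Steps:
n(u, r) = 5/4 - u/(2*(r + u)) (n(u, r) = 5/4 - (u + u)/(4*(r + u)) = 5/4 - 2*u/(4*(r + u)) = 5/4 - u/(2*(r + u)))
c = -21262/24361 (c = 42524*(-1/48722) = -21262/24361 ≈ -0.87279)
F = 46 (F = -32 + 78 = 46)
T(d) = 46
(22932 - 29884)*(c + T(n(-1, -3))) = (22932 - 29884)*(-21262/24361 + 46) = -6952*1099344/24361 = -7642639488/24361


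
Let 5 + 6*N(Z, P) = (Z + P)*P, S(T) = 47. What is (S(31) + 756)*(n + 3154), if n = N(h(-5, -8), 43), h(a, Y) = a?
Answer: 5501353/2 ≈ 2.7507e+6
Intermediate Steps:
N(Z, P) = -⅚ + P*(P + Z)/6 (N(Z, P) = -⅚ + ((Z + P)*P)/6 = -⅚ + ((P + Z)*P)/6 = -⅚ + (P*(P + Z))/6 = -⅚ + P*(P + Z)/6)
n = 543/2 (n = -⅚ + (⅙)*43² + (⅙)*43*(-5) = -⅚ + (⅙)*1849 - 215/6 = -⅚ + 1849/6 - 215/6 = 543/2 ≈ 271.50)
(S(31) + 756)*(n + 3154) = (47 + 756)*(543/2 + 3154) = 803*(6851/2) = 5501353/2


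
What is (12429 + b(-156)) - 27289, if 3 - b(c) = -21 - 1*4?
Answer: -14832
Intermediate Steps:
b(c) = 28 (b(c) = 3 - (-21 - 1*4) = 3 - (-21 - 4) = 3 - 1*(-25) = 3 + 25 = 28)
(12429 + b(-156)) - 27289 = (12429 + 28) - 27289 = 12457 - 27289 = -14832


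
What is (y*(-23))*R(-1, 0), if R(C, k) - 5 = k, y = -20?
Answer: 2300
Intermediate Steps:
R(C, k) = 5 + k
(y*(-23))*R(-1, 0) = (-20*(-23))*(5 + 0) = 460*5 = 2300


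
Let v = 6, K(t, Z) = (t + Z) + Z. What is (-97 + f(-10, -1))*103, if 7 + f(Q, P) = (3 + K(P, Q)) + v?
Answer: -11948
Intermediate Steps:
K(t, Z) = t + 2*Z (K(t, Z) = (Z + t) + Z = t + 2*Z)
f(Q, P) = 2 + P + 2*Q (f(Q, P) = -7 + ((3 + (P + 2*Q)) + 6) = -7 + ((3 + P + 2*Q) + 6) = -7 + (9 + P + 2*Q) = 2 + P + 2*Q)
(-97 + f(-10, -1))*103 = (-97 + (2 - 1 + 2*(-10)))*103 = (-97 + (2 - 1 - 20))*103 = (-97 - 19)*103 = -116*103 = -11948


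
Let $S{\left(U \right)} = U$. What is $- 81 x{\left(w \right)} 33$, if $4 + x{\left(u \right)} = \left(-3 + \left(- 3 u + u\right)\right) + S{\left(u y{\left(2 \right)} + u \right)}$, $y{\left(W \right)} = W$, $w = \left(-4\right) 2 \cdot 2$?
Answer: $61479$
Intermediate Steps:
$w = -16$ ($w = \left(-8\right) 2 = -16$)
$x{\left(u \right)} = -7 + u$ ($x{\left(u \right)} = -4 + \left(\left(-3 + \left(- 3 u + u\right)\right) + \left(u 2 + u\right)\right) = -4 + \left(\left(-3 - 2 u\right) + \left(2 u + u\right)\right) = -4 + \left(\left(-3 - 2 u\right) + 3 u\right) = -4 + \left(-3 + u\right) = -7 + u$)
$- 81 x{\left(w \right)} 33 = - 81 \left(-7 - 16\right) 33 = \left(-81\right) \left(-23\right) 33 = 1863 \cdot 33 = 61479$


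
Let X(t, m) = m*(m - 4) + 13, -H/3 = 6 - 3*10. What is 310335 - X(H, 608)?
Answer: -56910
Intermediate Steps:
H = 72 (H = -3*(6 - 3*10) = -3*(6 - 30) = -3*(-24) = 72)
X(t, m) = 13 + m*(-4 + m) (X(t, m) = m*(-4 + m) + 13 = 13 + m*(-4 + m))
310335 - X(H, 608) = 310335 - (13 + 608**2 - 4*608) = 310335 - (13 + 369664 - 2432) = 310335 - 1*367245 = 310335 - 367245 = -56910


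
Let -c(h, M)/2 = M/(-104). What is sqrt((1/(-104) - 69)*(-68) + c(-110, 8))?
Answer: 3*sqrt(352482)/26 ≈ 68.504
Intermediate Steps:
c(h, M) = M/52 (c(h, M) = -2*M/(-104) = -2*M*(-1)/104 = -(-1)*M/52 = M/52)
sqrt((1/(-104) - 69)*(-68) + c(-110, 8)) = sqrt((1/(-104) - 69)*(-68) + (1/52)*8) = sqrt((-1/104 - 69)*(-68) + 2/13) = sqrt(-7177/104*(-68) + 2/13) = sqrt(122009/26 + 2/13) = sqrt(122013/26) = 3*sqrt(352482)/26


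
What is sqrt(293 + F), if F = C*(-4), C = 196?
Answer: I*sqrt(491) ≈ 22.159*I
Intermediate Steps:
F = -784 (F = 196*(-4) = -784)
sqrt(293 + F) = sqrt(293 - 784) = sqrt(-491) = I*sqrt(491)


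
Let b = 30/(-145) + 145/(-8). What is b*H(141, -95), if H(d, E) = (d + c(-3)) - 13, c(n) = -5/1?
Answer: -523119/232 ≈ -2254.8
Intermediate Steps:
c(n) = -5 (c(n) = -5*1 = -5)
H(d, E) = -18 + d (H(d, E) = (d - 5) - 13 = (-5 + d) - 13 = -18 + d)
b = -4253/232 (b = 30*(-1/145) + 145*(-⅛) = -6/29 - 145/8 = -4253/232 ≈ -18.332)
b*H(141, -95) = -4253*(-18 + 141)/232 = -4253/232*123 = -523119/232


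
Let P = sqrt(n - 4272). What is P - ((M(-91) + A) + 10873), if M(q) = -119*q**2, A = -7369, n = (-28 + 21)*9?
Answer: 981935 + 17*I*sqrt(15) ≈ 9.8194e+5 + 65.841*I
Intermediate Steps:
n = -63 (n = -7*9 = -63)
P = 17*I*sqrt(15) (P = sqrt(-63 - 4272) = sqrt(-4335) = 17*I*sqrt(15) ≈ 65.841*I)
P - ((M(-91) + A) + 10873) = 17*I*sqrt(15) - ((-119*(-91)**2 - 7369) + 10873) = 17*I*sqrt(15) - ((-119*8281 - 7369) + 10873) = 17*I*sqrt(15) - ((-985439 - 7369) + 10873) = 17*I*sqrt(15) - (-992808 + 10873) = 17*I*sqrt(15) - 1*(-981935) = 17*I*sqrt(15) + 981935 = 981935 + 17*I*sqrt(15)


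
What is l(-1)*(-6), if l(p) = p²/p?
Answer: 6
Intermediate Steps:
l(p) = p
l(-1)*(-6) = -1*(-6) = 6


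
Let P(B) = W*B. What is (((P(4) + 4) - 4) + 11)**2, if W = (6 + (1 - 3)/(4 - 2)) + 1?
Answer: 1225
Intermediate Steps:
W = 6 (W = (6 - 2/2) + 1 = (6 - 2*1/2) + 1 = (6 - 1) + 1 = 5 + 1 = 6)
P(B) = 6*B
(((P(4) + 4) - 4) + 11)**2 = (((6*4 + 4) - 4) + 11)**2 = (((24 + 4) - 4) + 11)**2 = ((28 - 4) + 11)**2 = (24 + 11)**2 = 35**2 = 1225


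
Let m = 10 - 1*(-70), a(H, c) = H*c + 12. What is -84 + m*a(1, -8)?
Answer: 236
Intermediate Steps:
a(H, c) = 12 + H*c
m = 80 (m = 10 + 70 = 80)
-84 + m*a(1, -8) = -84 + 80*(12 + 1*(-8)) = -84 + 80*(12 - 8) = -84 + 80*4 = -84 + 320 = 236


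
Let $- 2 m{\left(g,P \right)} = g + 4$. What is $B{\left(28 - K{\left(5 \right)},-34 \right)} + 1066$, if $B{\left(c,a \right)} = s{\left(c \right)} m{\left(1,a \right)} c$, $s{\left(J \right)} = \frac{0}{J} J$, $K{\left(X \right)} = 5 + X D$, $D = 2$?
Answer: $1066$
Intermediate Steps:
$K{\left(X \right)} = 5 + 2 X$ ($K{\left(X \right)} = 5 + X 2 = 5 + 2 X$)
$s{\left(J \right)} = 0$ ($s{\left(J \right)} = 0 J = 0$)
$m{\left(g,P \right)} = -2 - \frac{g}{2}$ ($m{\left(g,P \right)} = - \frac{g + 4}{2} = - \frac{4 + g}{2} = -2 - \frac{g}{2}$)
$B{\left(c,a \right)} = 0$ ($B{\left(c,a \right)} = 0 \left(-2 - \frac{1}{2}\right) c = 0 \left(- \frac{5}{2}\right) c = 0 c = 0$)
$B{\left(28 - K{\left(5 \right)},-34 \right)} + 1066 = 0 + 1066 = 1066$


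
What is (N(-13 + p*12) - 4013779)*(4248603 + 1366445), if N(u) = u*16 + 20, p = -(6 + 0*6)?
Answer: -22545085910712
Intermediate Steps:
p = -6 (p = -(6 + 0) = -1*6 = -6)
N(u) = 20 + 16*u (N(u) = 16*u + 20 = 20 + 16*u)
(N(-13 + p*12) - 4013779)*(4248603 + 1366445) = ((20 + 16*(-13 - 6*12)) - 4013779)*(4248603 + 1366445) = ((20 + 16*(-13 - 72)) - 4013779)*5615048 = ((20 + 16*(-85)) - 4013779)*5615048 = ((20 - 1360) - 4013779)*5615048 = (-1340 - 4013779)*5615048 = -4015119*5615048 = -22545085910712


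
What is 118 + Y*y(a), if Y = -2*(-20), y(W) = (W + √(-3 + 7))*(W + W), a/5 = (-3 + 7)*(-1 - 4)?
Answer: 784118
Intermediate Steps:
a = -100 (a = 5*((-3 + 7)*(-1 - 4)) = 5*(4*(-5)) = 5*(-20) = -100)
y(W) = 2*W*(2 + W) (y(W) = (W + √4)*(2*W) = (W + 2)*(2*W) = (2 + W)*(2*W) = 2*W*(2 + W))
Y = 40
118 + Y*y(a) = 118 + 40*(2*(-100)*(2 - 100)) = 118 + 40*(2*(-100)*(-98)) = 118 + 40*19600 = 118 + 784000 = 784118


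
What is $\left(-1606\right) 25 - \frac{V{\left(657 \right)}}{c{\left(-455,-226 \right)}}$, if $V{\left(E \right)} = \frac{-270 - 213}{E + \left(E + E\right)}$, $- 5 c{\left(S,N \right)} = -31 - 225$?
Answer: $- \frac{6752907995}{168192} \approx -40150.0$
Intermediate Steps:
$c{\left(S,N \right)} = \frac{256}{5}$ ($c{\left(S,N \right)} = - \frac{-31 - 225}{5} = \left(- \frac{1}{5}\right) \left(-256\right) = \frac{256}{5}$)
$V{\left(E \right)} = - \frac{161}{E}$ ($V{\left(E \right)} = - \frac{483}{E + 2 E} = - \frac{483}{3 E} = - 483 \frac{1}{3 E} = - \frac{161}{E}$)
$\left(-1606\right) 25 - \frac{V{\left(657 \right)}}{c{\left(-455,-226 \right)}} = \left(-1606\right) 25 - \frac{\left(-161\right) \frac{1}{657}}{\frac{256}{5}} = -40150 - \left(-161\right) \frac{1}{657} \cdot \frac{5}{256} = -40150 - \left(- \frac{161}{657}\right) \frac{5}{256} = -40150 - - \frac{805}{168192} = -40150 + \frac{805}{168192} = - \frac{6752907995}{168192}$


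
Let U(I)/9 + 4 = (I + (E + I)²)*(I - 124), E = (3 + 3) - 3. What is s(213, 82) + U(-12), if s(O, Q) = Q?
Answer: -84410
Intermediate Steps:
E = 3 (E = 6 - 3 = 3)
U(I) = -36 + 9*(-124 + I)*(I + (3 + I)²) (U(I) = -36 + 9*((I + (3 + I)²)*(I - 124)) = -36 + 9*((I + (3 + I)²)*(-124 + I)) = -36 + 9*((-124 + I)*(I + (3 + I)²)) = -36 + 9*(-124 + I)*(I + (3 + I)²))
s(213, 82) + U(-12) = 82 + (-10080 - 7731*(-12) - 1053*(-12)² + 9*(-12)³) = 82 + (-10080 + 92772 - 1053*144 + 9*(-1728)) = 82 + (-10080 + 92772 - 151632 - 15552) = 82 - 84492 = -84410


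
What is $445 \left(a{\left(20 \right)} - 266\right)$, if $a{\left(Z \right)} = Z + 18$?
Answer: $-101460$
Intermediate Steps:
$a{\left(Z \right)} = 18 + Z$
$445 \left(a{\left(20 \right)} - 266\right) = 445 \left(\left(18 + 20\right) - 266\right) = 445 \left(38 - 266\right) = 445 \left(-228\right) = -101460$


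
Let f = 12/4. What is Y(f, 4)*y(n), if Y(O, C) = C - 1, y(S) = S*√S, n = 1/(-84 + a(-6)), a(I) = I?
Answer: -I*√10/900 ≈ -0.0035136*I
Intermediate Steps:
f = 3 (f = 12*(¼) = 3)
n = -1/90 (n = 1/(-84 - 6) = 1/(-90) = -1/90 ≈ -0.011111)
y(S) = S^(3/2)
Y(O, C) = -1 + C
Y(f, 4)*y(n) = (-1 + 4)*(-1/90)^(3/2) = 3*(-I*√10/2700) = -I*√10/900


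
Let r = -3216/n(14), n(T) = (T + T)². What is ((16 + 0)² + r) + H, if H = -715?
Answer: -22692/49 ≈ -463.10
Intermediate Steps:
n(T) = 4*T² (n(T) = (2*T)² = 4*T²)
r = -201/49 (r = -3216/(4*14²) = -3216/(4*196) = -3216/784 = -3216*1/784 = -201/49 ≈ -4.1020)
((16 + 0)² + r) + H = ((16 + 0)² - 201/49) - 715 = (16² - 201/49) - 715 = (256 - 201/49) - 715 = 12343/49 - 715 = -22692/49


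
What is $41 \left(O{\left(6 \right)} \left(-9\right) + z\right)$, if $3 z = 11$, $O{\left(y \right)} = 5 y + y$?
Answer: $- \frac{39401}{3} \approx -13134.0$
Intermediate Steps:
$O{\left(y \right)} = 6 y$
$z = \frac{11}{3}$ ($z = \frac{1}{3} \cdot 11 = \frac{11}{3} \approx 3.6667$)
$41 \left(O{\left(6 \right)} \left(-9\right) + z\right) = 41 \left(6 \cdot 6 \left(-9\right) + \frac{11}{3}\right) = 41 \left(36 \left(-9\right) + \frac{11}{3}\right) = 41 \left(-324 + \frac{11}{3}\right) = 41 \left(- \frac{961}{3}\right) = - \frac{39401}{3}$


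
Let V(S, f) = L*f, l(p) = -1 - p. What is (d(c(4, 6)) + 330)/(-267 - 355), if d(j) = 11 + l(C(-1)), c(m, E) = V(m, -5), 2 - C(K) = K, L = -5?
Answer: -337/622 ≈ -0.54180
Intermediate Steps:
C(K) = 2 - K
V(S, f) = -5*f
c(m, E) = 25 (c(m, E) = -5*(-5) = 25)
d(j) = 7 (d(j) = 11 + (-1 - (2 - 1*(-1))) = 11 + (-1 - (2 + 1)) = 11 + (-1 - 1*3) = 11 + (-1 - 3) = 11 - 4 = 7)
(d(c(4, 6)) + 330)/(-267 - 355) = (7 + 330)/(-267 - 355) = 337/(-622) = 337*(-1/622) = -337/622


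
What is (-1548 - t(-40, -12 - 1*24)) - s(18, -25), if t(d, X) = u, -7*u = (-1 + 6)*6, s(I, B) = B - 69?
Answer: -10148/7 ≈ -1449.7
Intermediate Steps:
s(I, B) = -69 + B
u = -30/7 (u = -(-1 + 6)*6/7 = -5*6/7 = -⅐*30 = -30/7 ≈ -4.2857)
t(d, X) = -30/7
(-1548 - t(-40, -12 - 1*24)) - s(18, -25) = (-1548 - 1*(-30/7)) - (-69 - 25) = (-1548 + 30/7) - 1*(-94) = -10806/7 + 94 = -10148/7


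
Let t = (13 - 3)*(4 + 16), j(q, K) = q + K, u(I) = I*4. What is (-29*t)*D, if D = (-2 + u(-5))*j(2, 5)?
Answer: 893200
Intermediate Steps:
u(I) = 4*I
j(q, K) = K + q
t = 200 (t = 10*20 = 200)
D = -154 (D = (-2 + 4*(-5))*(5 + 2) = (-2 - 20)*7 = -22*7 = -154)
(-29*t)*D = -29*200*(-154) = -5800*(-154) = 893200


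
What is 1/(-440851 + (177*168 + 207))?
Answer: -1/410908 ≈ -2.4336e-6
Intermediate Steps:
1/(-440851 + (177*168 + 207)) = 1/(-440851 + (29736 + 207)) = 1/(-440851 + 29943) = 1/(-410908) = -1/410908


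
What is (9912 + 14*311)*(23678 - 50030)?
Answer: -375937632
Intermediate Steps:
(9912 + 14*311)*(23678 - 50030) = (9912 + 4354)*(-26352) = 14266*(-26352) = -375937632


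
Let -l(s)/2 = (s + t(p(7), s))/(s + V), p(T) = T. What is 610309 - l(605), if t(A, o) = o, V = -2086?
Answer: 903865209/1481 ≈ 6.1031e+5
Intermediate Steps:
l(s) = -4*s/(-2086 + s) (l(s) = -2*(s + s)/(s - 2086) = -2*2*s/(-2086 + s) = -4*s/(-2086 + s))
610309 - l(605) = 610309 - (-4)*605/(-2086 + 605) = 610309 - (-4)*605/(-1481) = 610309 - (-4)*605*(-1)/1481 = 610309 - 1*2420/1481 = 610309 - 2420/1481 = 903865209/1481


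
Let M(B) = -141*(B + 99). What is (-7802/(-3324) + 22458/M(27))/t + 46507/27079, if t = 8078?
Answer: 616317145068659/358826610879828 ≈ 1.7176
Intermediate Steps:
M(B) = -13959 - 141*B (M(B) = -141*(99 + B) = -13959 - 141*B)
(-7802/(-3324) + 22458/M(27))/t + 46507/27079 = (-7802/(-3324) + 22458/(-13959 - 141*27))/8078 + 46507/27079 = (-7802*(-1/3324) + 22458/(-13959 - 3807))*(1/8078) + 46507*(1/27079) = (3901/1662 + 22458/(-17766))*(1/8078) + 46507/27079 = (3901/1662 + 22458*(-1/17766))*(1/8078) + 46507/27079 = (3901/1662 - 3743/2961)*(1/8078) + 46507/27079 = (1776665/1640394)*(1/8078) + 46507/27079 = 1776665/13251102732 + 46507/27079 = 616317145068659/358826610879828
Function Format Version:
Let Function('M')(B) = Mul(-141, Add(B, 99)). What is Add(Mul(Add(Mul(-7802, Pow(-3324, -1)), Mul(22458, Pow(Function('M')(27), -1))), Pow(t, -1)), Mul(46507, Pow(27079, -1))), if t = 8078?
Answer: Rational(616317145068659, 358826610879828) ≈ 1.7176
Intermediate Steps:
Function('M')(B) = Add(-13959, Mul(-141, B)) (Function('M')(B) = Mul(-141, Add(99, B)) = Add(-13959, Mul(-141, B)))
Add(Mul(Add(Mul(-7802, Pow(-3324, -1)), Mul(22458, Pow(Function('M')(27), -1))), Pow(t, -1)), Mul(46507, Pow(27079, -1))) = Add(Mul(Add(Mul(-7802, Pow(-3324, -1)), Mul(22458, Pow(Add(-13959, Mul(-141, 27)), -1))), Pow(8078, -1)), Mul(46507, Pow(27079, -1))) = Add(Mul(Add(Mul(-7802, Rational(-1, 3324)), Mul(22458, Pow(Add(-13959, -3807), -1))), Rational(1, 8078)), Mul(46507, Rational(1, 27079))) = Add(Mul(Add(Rational(3901, 1662), Mul(22458, Pow(-17766, -1))), Rational(1, 8078)), Rational(46507, 27079)) = Add(Mul(Add(Rational(3901, 1662), Mul(22458, Rational(-1, 17766))), Rational(1, 8078)), Rational(46507, 27079)) = Add(Mul(Add(Rational(3901, 1662), Rational(-3743, 2961)), Rational(1, 8078)), Rational(46507, 27079)) = Add(Mul(Rational(1776665, 1640394), Rational(1, 8078)), Rational(46507, 27079)) = Add(Rational(1776665, 13251102732), Rational(46507, 27079)) = Rational(616317145068659, 358826610879828)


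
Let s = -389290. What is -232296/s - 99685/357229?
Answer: 22088247067/69532838705 ≈ 0.31767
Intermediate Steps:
-232296/s - 99685/357229 = -232296/(-389290) - 99685/357229 = -232296*(-1/389290) - 99685*1/357229 = 116148/194645 - 99685/357229 = 22088247067/69532838705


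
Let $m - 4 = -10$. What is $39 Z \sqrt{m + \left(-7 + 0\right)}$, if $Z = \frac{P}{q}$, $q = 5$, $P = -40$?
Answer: $- 312 i \sqrt{13} \approx - 1124.9 i$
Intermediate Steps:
$m = -6$ ($m = 4 - 10 = -6$)
$Z = -8$ ($Z = - \frac{40}{5} = \left(-40\right) \frac{1}{5} = -8$)
$39 Z \sqrt{m + \left(-7 + 0\right)} = 39 \left(-8\right) \sqrt{-6 + \left(-7 + 0\right)} = - 312 \sqrt{-6 - 7} = - 312 \sqrt{-13} = - 312 i \sqrt{13}$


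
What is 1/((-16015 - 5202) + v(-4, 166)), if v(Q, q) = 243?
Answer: -1/20974 ≈ -4.7678e-5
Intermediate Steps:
1/((-16015 - 5202) + v(-4, 166)) = 1/((-16015 - 5202) + 243) = 1/(-21217 + 243) = 1/(-20974) = -1/20974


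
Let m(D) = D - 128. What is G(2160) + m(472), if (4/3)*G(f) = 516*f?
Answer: 836264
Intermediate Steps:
m(D) = -128 + D
G(f) = 387*f (G(f) = 3*(516*f)/4 = 387*f)
G(2160) + m(472) = 387*2160 + (-128 + 472) = 835920 + 344 = 836264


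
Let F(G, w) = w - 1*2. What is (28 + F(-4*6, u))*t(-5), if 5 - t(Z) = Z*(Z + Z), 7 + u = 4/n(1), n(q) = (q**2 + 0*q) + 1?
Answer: -945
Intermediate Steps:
n(q) = 1 + q**2 (n(q) = (q**2 + 0) + 1 = q**2 + 1 = 1 + q**2)
u = -5 (u = -7 + 4/(1 + 1**2) = -7 + 4/(1 + 1) = -7 + 4/2 = -7 + 4*(1/2) = -7 + 2 = -5)
F(G, w) = -2 + w (F(G, w) = w - 2 = -2 + w)
t(Z) = 5 - 2*Z**2 (t(Z) = 5 - Z*(Z + Z) = 5 - Z*2*Z = 5 - 2*Z**2)
(28 + F(-4*6, u))*t(-5) = (28 + (-2 - 5))*(5 - 2*(-5)**2) = (28 - 7)*(5 - 2*25) = 21*(5 - 50) = 21*(-45) = -945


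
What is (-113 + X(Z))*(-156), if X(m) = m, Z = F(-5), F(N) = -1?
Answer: 17784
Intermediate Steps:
Z = -1
(-113 + X(Z))*(-156) = (-113 - 1)*(-156) = -114*(-156) = 17784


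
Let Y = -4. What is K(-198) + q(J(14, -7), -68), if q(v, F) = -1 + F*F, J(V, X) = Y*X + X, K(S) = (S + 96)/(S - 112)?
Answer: 716616/155 ≈ 4623.3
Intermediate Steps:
K(S) = (96 + S)/(-112 + S)
J(V, X) = -3*X (J(V, X) = -4*X + X = -3*X)
q(v, F) = -1 + F**2
K(-198) + q(J(14, -7), -68) = (96 - 198)/(-112 - 198) + (-1 + (-68)**2) = -102/(-310) + (-1 + 4624) = -1/310*(-102) + 4623 = 51/155 + 4623 = 716616/155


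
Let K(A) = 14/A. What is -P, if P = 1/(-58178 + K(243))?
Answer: 243/14137240 ≈ 1.7189e-5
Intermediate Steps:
P = -243/14137240 (P = 1/(-58178 + 14/243) = 1/(-14137240/243) = -243/14137240 ≈ -1.7189e-5)
-P = -1*(-243/14137240) = 243/14137240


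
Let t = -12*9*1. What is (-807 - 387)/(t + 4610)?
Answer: -597/2251 ≈ -0.26522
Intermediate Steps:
t = -108 (t = -108*1 = -108)
(-807 - 387)/(t + 4610) = (-807 - 387)/(-108 + 4610) = -1194/4502 = -1194*1/4502 = -597/2251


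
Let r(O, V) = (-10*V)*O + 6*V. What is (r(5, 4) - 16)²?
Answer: 36864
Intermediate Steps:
r(O, V) = 6*V - 10*O*V (r(O, V) = -10*O*V + 6*V = 6*V - 10*O*V)
(r(5, 4) - 16)² = (2*4*(3 - 5*5) - 16)² = (2*4*(3 - 25) - 16)² = (2*4*(-22) - 16)² = (-176 - 16)² = (-192)² = 36864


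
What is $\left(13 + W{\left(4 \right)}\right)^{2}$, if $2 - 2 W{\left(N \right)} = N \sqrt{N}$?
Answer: $100$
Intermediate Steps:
$W{\left(N \right)} = 1 - \frac{N^{\frac{3}{2}}}{2}$ ($W{\left(N \right)} = 1 - \frac{N \sqrt{N}}{2} = 1 - \frac{N^{\frac{3}{2}}}{2}$)
$\left(13 + W{\left(4 \right)}\right)^{2} = \left(13 + \left(1 - \frac{4^{\frac{3}{2}}}{2}\right)\right)^{2} = \left(13 + \left(1 - 4\right)\right)^{2} = \left(13 - 3\right)^{2} = 10^{2} = 100$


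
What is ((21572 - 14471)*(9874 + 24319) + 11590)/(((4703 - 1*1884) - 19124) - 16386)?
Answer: -14283299/1923 ≈ -7427.6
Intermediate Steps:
((21572 - 14471)*(9874 + 24319) + 11590)/(((4703 - 1*1884) - 19124) - 16386) = (7101*34193 + 11590)/(((4703 - 1884) - 19124) - 16386) = (242804493 + 11590)/((2819 - 19124) - 16386) = 242816083/(-16305 - 16386) = 242816083/(-32691) = 242816083*(-1/32691) = -14283299/1923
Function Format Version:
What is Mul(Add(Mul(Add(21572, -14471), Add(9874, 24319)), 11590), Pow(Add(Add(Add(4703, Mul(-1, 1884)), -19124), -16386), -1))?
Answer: Rational(-14283299, 1923) ≈ -7427.6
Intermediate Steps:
Mul(Add(Mul(Add(21572, -14471), Add(9874, 24319)), 11590), Pow(Add(Add(Add(4703, Mul(-1, 1884)), -19124), -16386), -1)) = Mul(Add(Mul(7101, 34193), 11590), Pow(Add(Add(Add(4703, -1884), -19124), -16386), -1)) = Mul(Add(242804493, 11590), Pow(Add(Add(2819, -19124), -16386), -1)) = Mul(242816083, Pow(Add(-16305, -16386), -1)) = Mul(242816083, Pow(-32691, -1)) = Mul(242816083, Rational(-1, 32691)) = Rational(-14283299, 1923)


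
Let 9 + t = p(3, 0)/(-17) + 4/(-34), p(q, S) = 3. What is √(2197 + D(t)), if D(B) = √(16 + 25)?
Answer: √(2197 + √41) ≈ 46.940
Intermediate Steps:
t = -158/17 (t = -9 + (3/(-17) + 4/(-34)) = -9 + (3*(-1/17) + 4*(-1/34)) = -9 + (-3/17 - 2/17) = -9 - 5/17 = -158/17 ≈ -9.2941)
D(B) = √41
√(2197 + D(t)) = √(2197 + √41)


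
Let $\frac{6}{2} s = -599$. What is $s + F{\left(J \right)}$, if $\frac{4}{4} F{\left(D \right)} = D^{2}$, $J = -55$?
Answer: $\frac{8476}{3} \approx 2825.3$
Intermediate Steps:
$s = - \frac{599}{3}$ ($s = \frac{1}{3} \left(-599\right) = - \frac{599}{3} \approx -199.67$)
$F{\left(D \right)} = D^{2}$
$s + F{\left(J \right)} = - \frac{599}{3} + \left(-55\right)^{2} = - \frac{599}{3} + 3025 = \frac{8476}{3}$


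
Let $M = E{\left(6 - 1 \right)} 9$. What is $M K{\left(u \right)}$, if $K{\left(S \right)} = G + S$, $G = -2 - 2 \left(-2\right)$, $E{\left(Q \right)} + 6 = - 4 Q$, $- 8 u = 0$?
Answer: $-468$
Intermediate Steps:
$u = 0$ ($u = \left(- \frac{1}{8}\right) 0 = 0$)
$E{\left(Q \right)} = -6 - 4 Q$
$G = 2$ ($G = -2 - -4 = -2 + 4 = 2$)
$K{\left(S \right)} = 2 + S$
$M = -234$ ($M = \left(-6 - 4 \left(6 - 1\right)\right) 9 = \left(-6 - 20\right) 9 = \left(-26\right) 9 = -234$)
$M K{\left(u \right)} = - 234 \left(2 + 0\right) = \left(-234\right) 2 = -468$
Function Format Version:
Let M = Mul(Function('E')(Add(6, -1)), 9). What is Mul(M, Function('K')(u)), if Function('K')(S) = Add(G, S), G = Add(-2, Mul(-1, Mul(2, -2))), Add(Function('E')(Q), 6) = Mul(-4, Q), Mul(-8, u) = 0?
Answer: -468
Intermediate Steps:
u = 0 (u = Mul(Rational(-1, 8), 0) = 0)
Function('E')(Q) = Add(-6, Mul(-4, Q))
G = 2 (G = Add(-2, Mul(-1, -4)) = Add(-2, 4) = 2)
Function('K')(S) = Add(2, S)
M = -234 (M = Mul(Add(-6, Mul(-4, Add(6, -1))), 9) = Mul(Add(-6, Mul(-4, 5)), 9) = Mul(Add(-6, -20), 9) = Mul(-26, 9) = -234)
Mul(M, Function('K')(u)) = Mul(-234, Add(2, 0)) = Mul(-234, 2) = -468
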